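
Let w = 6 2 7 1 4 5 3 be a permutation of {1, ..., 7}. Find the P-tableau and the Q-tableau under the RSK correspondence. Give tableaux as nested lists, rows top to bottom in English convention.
Insert each entry of the permutation into P by Schensted row insertion, recording in Q the position of each new cell.

Insert 6: appended to row 1. P = [[6]], Q = [[1]].
Insert 2: 2 bumps 6 from row 1; 6 starts row 2. P = [[2], [6]], Q = [[1], [2]].
Insert 7: appended to row 1. P = [[2, 7], [6]], Q = [[1, 3], [2]].
Insert 1: 1 bumps 2 from row 1; 2 bumps 6 from row 2; 6 starts row 3. P = [[1, 7], [2], [6]], Q = [[1, 3], [2], [4]].
Insert 4: 4 bumps 7 from row 1; 7 appends to row 2. P = [[1, 4], [2, 7], [6]], Q = [[1, 3], [2, 5], [4]].
Insert 5: appended to row 1. P = [[1, 4, 5], [2, 7], [6]], Q = [[1, 3, 6], [2, 5], [4]].
Insert 3: 3 bumps 4 from row 1; 4 bumps 7 from row 2; 7 appends to row 3. P = [[1, 3, 5], [2, 4], [6, 7]], Q = [[1, 3, 6], [2, 5], [4, 7]].

So P = [[1, 3, 5], [2, 4], [6, 7]], Q = [[1, 3, 6], [2, 5], [4, 7]].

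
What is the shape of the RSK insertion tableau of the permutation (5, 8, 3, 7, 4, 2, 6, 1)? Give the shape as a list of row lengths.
RSK row insertion gives P = [[1, 4, 6], [2, 7], [3], [5], [8]], which has shape [3, 2, 1, 1, 1].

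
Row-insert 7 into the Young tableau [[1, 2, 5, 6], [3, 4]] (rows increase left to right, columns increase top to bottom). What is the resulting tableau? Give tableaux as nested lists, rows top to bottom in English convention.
[[1, 2, 5, 6, 7], [3, 4]]

7 is larger than every entry of row 1, so it is appended to row 1. The new tableau is [[1, 2, 5, 6, 7], [3, 4]].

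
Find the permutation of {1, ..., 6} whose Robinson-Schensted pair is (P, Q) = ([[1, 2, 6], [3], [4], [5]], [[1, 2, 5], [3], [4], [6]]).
Reverse the RSK construction: for i from n down to 1, find the cell of Q containing i, remove the entry at that cell from P, and reverse-bump it up through P; the value ejected from row 1 is w(i).

Step i=6: Q has 6 at row 4, column 1; remove 5 from row 4 of P and reverse-bump: 5 enters row 3 and ejects 4; 4 enters row 2 and ejects 3; 3 enters row 1 and ejects 2. So w(6) = 2. P is now [[1, 3, 6], [4], [5]].
Step i=5: Q has 5 at row 1, column 3; remove that cell from P, ejecting 6. So w(5) = 6. P is now [[1, 3], [4], [5]].
Step i=4: Q has 4 at row 3, column 1; remove 5 from row 3 of P and reverse-bump: 5 enters row 2 and ejects 4; 4 enters row 1 and ejects 3. So w(4) = 3. P is now [[1, 4], [5]].
Step i=3: Q has 3 at row 2, column 1; remove 5 from row 2 of P and reverse-bump: 5 enters row 1 and ejects 4. So w(3) = 4. P is now [[1, 5]].
Step i=2: Q has 2 at row 1, column 2; remove that cell from P, ejecting 5. So w(2) = 5. P is now [[1]].
Step i=1: Q has 1 at row 1, column 1; remove that cell from P, ejecting 1. So w(1) = 1. P is now [].

So w = 1 5 4 3 6 2.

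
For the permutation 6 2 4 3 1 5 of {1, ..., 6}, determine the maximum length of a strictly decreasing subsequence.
4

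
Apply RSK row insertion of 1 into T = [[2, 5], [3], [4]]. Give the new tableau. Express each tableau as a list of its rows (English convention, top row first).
[[1, 5], [2], [3], [4]]

In row 1, 1 replaces 2 (the leftmost entry greater than 1); 2 is bumped to row 2. In row 2, 2 replaces 3 (the leftmost entry greater than 2); 3 is bumped to row 3. In row 3, 3 replaces 4 (the leftmost entry greater than 3); 4 is bumped to row 4. 4 starts a new row 4. The new tableau is [[1, 5], [2], [3], [4]].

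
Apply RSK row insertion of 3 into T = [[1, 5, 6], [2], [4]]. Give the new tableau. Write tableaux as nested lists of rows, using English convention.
[[1, 3, 6], [2, 5], [4]]

In row 1, 3 replaces 5 (the leftmost entry greater than 3); 5 is bumped to row 2. 5 is appended to row 2. The new tableau is [[1, 3, 6], [2, 5], [4]].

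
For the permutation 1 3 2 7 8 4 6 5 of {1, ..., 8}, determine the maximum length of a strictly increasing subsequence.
4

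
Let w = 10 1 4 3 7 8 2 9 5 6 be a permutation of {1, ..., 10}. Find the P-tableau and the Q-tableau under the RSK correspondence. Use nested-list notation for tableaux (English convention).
Insert each entry of the permutation into P by Schensted row insertion, recording in Q the position of each new cell.

After inserting 10: P = [[10]].
After inserting 1: P = [[1], [10]].
After inserting 4: P = [[1, 4], [10]].
After inserting 3: P = [[1, 3], [4], [10]].
After inserting 7: P = [[1, 3, 7], [4], [10]].
After inserting 8: P = [[1, 3, 7, 8], [4], [10]].
After inserting 2: P = [[1, 2, 7, 8], [3], [4], [10]].
After inserting 9: P = [[1, 2, 7, 8, 9], [3], [4], [10]].
After inserting 5: P = [[1, 2, 5, 8, 9], [3, 7], [4], [10]].
After inserting 6: P = [[1, 2, 5, 6, 9], [3, 7, 8], [4], [10]].

So P = [[1, 2, 5, 6, 9], [3, 7, 8], [4], [10]], Q = [[1, 3, 5, 6, 8], [2, 9, 10], [4], [7]].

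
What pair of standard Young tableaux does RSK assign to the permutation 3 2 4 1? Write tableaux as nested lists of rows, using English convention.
P = [[1, 4], [2], [3]], Q = [[1, 3], [2], [4]]

Insert each entry of the permutation into P by Schensted row insertion, recording in Q the position of each new cell.

Insert 3: appended to row 1. P = [[3]].
Insert 2: 2 bumps 3 from row 1; 3 starts row 2. P = [[2], [3]].
Insert 4: appended to row 1. P = [[2, 4], [3]].
Insert 1: 1 bumps 2 from row 1; 2 bumps 3 from row 2; 3 starts row 3. P = [[1, 4], [2], [3]].

So P = [[1, 4], [2], [3]], Q = [[1, 3], [2], [4]].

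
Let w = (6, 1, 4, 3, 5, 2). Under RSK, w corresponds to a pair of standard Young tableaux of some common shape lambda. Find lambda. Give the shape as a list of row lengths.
Row-insert each entry into an empty tableau.

After inserting 6: P = [[6]].
After inserting 1: P = [[1], [6]].
After inserting 4: P = [[1, 4], [6]].
After inserting 3: P = [[1, 3], [4], [6]].
After inserting 5: P = [[1, 3, 5], [4], [6]].
After inserting 2: P = [[1, 2, 5], [3], [4], [6]].

The final insertion tableau P = [[1, 2, 5], [3], [4], [6]] has shape [3, 1, 1, 1].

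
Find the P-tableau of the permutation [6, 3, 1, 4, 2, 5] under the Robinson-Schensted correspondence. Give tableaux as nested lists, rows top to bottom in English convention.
P = [[1, 2, 5], [3, 4], [6]]

After inserting 6: P = [[6]].
After inserting 3: P = [[3], [6]].
After inserting 1: P = [[1], [3], [6]].
After inserting 4: P = [[1, 4], [3], [6]].
After inserting 2: P = [[1, 2], [3, 4], [6]].
After inserting 5: P = [[1, 2, 5], [3, 4], [6]].

So P = [[1, 2, 5], [3, 4], [6]].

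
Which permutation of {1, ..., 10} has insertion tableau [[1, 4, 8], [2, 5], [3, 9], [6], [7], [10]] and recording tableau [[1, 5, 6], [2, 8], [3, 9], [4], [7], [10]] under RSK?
10 7 6 3 5 9 2 8 4 1

Reverse the RSK construction: for i from n down to 1, find the cell of Q containing i, remove the entry at that cell from P, and reverse-bump it up through P; the value ejected from row 1 is w(i).

Step i=10: Q has 10 at row 6, column 1; remove 10 from row 6 of P and reverse-bump: 10 enters row 5 and ejects 7; 7 enters row 4 and ejects 6; 6 enters row 3 and ejects 3; 3 enters row 2 and ejects 2; 2 enters row 1 and ejects 1. So w(10) = 1. P is now [[2, 4, 8], [3, 5], [6, 9], [7], [10]].
Step i=9: Q has 9 at row 3, column 2; remove 9 from row 3 of P and reverse-bump: 9 enters row 2 and ejects 5; 5 enters row 1 and ejects 4. So w(9) = 4. P is now [[2, 5, 8], [3, 9], [6], [7], [10]].
Step i=8: Q has 8 at row 2, column 2; remove 9 from row 2 of P and reverse-bump: 9 enters row 1 and ejects 8. So w(8) = 8. P is now [[2, 5, 9], [3], [6], [7], [10]].
Step i=7: Q has 7 at row 5, column 1; remove 10 from row 5 of P and reverse-bump: 10 enters row 4 and ejects 7; 7 enters row 3 and ejects 6; 6 enters row 2 and ejects 3; 3 enters row 1 and ejects 2. So w(7) = 2. P is now [[3, 5, 9], [6], [7], [10]].
Step i=6: Q has 6 at row 1, column 3; remove that cell from P, ejecting 9. So w(6) = 9. P is now [[3, 5], [6], [7], [10]].
Step i=5: Q has 5 at row 1, column 2; remove that cell from P, ejecting 5. So w(5) = 5. P is now [[3], [6], [7], [10]].
Step i=4: Q has 4 at row 4, column 1; remove 10 from row 4 of P and reverse-bump: 10 enters row 3 and ejects 7; 7 enters row 2 and ejects 6; 6 enters row 1 and ejects 3. So w(4) = 3. P is now [[6], [7], [10]].
Step i=3: Q has 3 at row 3, column 1; remove 10 from row 3 of P and reverse-bump: 10 enters row 2 and ejects 7; 7 enters row 1 and ejects 6. So w(3) = 6. P is now [[7], [10]].
Step i=2: Q has 2 at row 2, column 1; remove 10 from row 2 of P and reverse-bump: 10 enters row 1 and ejects 7. So w(2) = 7. P is now [[10]].
Step i=1: Q has 1 at row 1, column 1; remove that cell from P, ejecting 10. So w(1) = 10. P is now [].

So w = 10 7 6 3 5 9 2 8 4 1.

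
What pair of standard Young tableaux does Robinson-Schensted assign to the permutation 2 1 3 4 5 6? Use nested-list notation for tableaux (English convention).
Insert each entry of the permutation into P by Schensted row insertion, recording in Q the position of each new cell.

Insert 2: appended to row 1. P = [[2]].
Insert 1: 1 bumps 2 from row 1; 2 starts row 2. P = [[1], [2]].
Insert 3: appended to row 1. P = [[1, 3], [2]].
Insert 4: appended to row 1. P = [[1, 3, 4], [2]].
Insert 5: appended to row 1. P = [[1, 3, 4, 5], [2]].
Insert 6: appended to row 1. P = [[1, 3, 4, 5, 6], [2]].

So P = [[1, 3, 4, 5, 6], [2]], Q = [[1, 3, 4, 5, 6], [2]].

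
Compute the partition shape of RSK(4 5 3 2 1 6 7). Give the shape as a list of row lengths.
RSK row insertion gives P = [[1, 5, 6, 7], [2], [3], [4]], which has shape [4, 1, 1, 1].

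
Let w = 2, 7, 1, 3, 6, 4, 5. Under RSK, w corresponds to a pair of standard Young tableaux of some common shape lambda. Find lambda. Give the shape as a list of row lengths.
[4, 2, 1]

Row-insert each entry into an empty tableau.

After inserting 2: P = [[2]].
After inserting 7: P = [[2, 7]].
After inserting 1: P = [[1, 7], [2]].
After inserting 3: P = [[1, 3], [2, 7]].
After inserting 6: P = [[1, 3, 6], [2, 7]].
After inserting 4: P = [[1, 3, 4], [2, 6], [7]].
After inserting 5: P = [[1, 3, 4, 5], [2, 6], [7]].

The final insertion tableau P = [[1, 3, 4, 5], [2, 6], [7]] has shape [4, 2, 1].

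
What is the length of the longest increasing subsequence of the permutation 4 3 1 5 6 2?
3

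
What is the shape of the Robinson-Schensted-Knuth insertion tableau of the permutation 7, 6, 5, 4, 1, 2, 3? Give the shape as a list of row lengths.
[3, 1, 1, 1, 1]

Row-insert each entry into an empty tableau.

After inserting 7: P = [[7]].
After inserting 6: P = [[6], [7]].
After inserting 5: P = [[5], [6], [7]].
After inserting 4: P = [[4], [5], [6], [7]].
After inserting 1: P = [[1], [4], [5], [6], [7]].
After inserting 2: P = [[1, 2], [4], [5], [6], [7]].
After inserting 3: P = [[1, 2, 3], [4], [5], [6], [7]].

The final insertion tableau P = [[1, 2, 3], [4], [5], [6], [7]] has shape [3, 1, 1, 1, 1].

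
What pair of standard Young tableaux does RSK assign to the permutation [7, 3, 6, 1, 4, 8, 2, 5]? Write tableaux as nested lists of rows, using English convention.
Insert each entry of the permutation into P by Schensted row insertion, recording in Q the position of each new cell.

Insert 7: appended to row 1. P = [[7]].
Insert 3: 3 bumps 7 from row 1; 7 starts row 2. P = [[3], [7]].
Insert 6: appended to row 1. P = [[3, 6], [7]].
Insert 1: 1 bumps 3 from row 1; 3 bumps 7 from row 2; 7 starts row 3. P = [[1, 6], [3], [7]].
Insert 4: 4 bumps 6 from row 1; 6 appends to row 2. P = [[1, 4], [3, 6], [7]].
Insert 8: appended to row 1. P = [[1, 4, 8], [3, 6], [7]].
Insert 2: 2 bumps 4 from row 1; 4 bumps 6 from row 2; 6 bumps 7 from row 3; 7 starts row 4. P = [[1, 2, 8], [3, 4], [6], [7]].
Insert 5: 5 bumps 8 from row 1; 8 appends to row 2. P = [[1, 2, 5], [3, 4, 8], [6], [7]].

So P = [[1, 2, 5], [3, 4, 8], [6], [7]], Q = [[1, 3, 6], [2, 5, 8], [4], [7]].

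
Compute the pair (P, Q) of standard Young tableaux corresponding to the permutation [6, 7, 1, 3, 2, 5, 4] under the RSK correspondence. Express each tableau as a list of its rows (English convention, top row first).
Insert each entry of the permutation into P by Schensted row insertion, recording in Q the position of each new cell.

After inserting 6: P = [[6]].
After inserting 7: P = [[6, 7]].
After inserting 1: P = [[1, 7], [6]].
After inserting 3: P = [[1, 3], [6, 7]].
After inserting 2: P = [[1, 2], [3, 7], [6]].
After inserting 5: P = [[1, 2, 5], [3, 7], [6]].
After inserting 4: P = [[1, 2, 4], [3, 5], [6, 7]].

So P = [[1, 2, 4], [3, 5], [6, 7]], Q = [[1, 2, 6], [3, 4], [5, 7]].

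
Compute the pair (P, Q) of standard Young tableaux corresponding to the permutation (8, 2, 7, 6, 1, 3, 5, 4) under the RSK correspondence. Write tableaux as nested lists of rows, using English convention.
Insert each entry of the permutation into P by Schensted row insertion, recording in Q the position of each new cell.

After inserting 8: P = [[8]].
After inserting 2: P = [[2], [8]].
After inserting 7: P = [[2, 7], [8]].
After inserting 6: P = [[2, 6], [7], [8]].
After inserting 1: P = [[1, 6], [2], [7], [8]].
After inserting 3: P = [[1, 3], [2, 6], [7], [8]].
After inserting 5: P = [[1, 3, 5], [2, 6], [7], [8]].
After inserting 4: P = [[1, 3, 4], [2, 5], [6], [7], [8]].

So P = [[1, 3, 4], [2, 5], [6], [7], [8]], Q = [[1, 3, 7], [2, 6], [4], [5], [8]].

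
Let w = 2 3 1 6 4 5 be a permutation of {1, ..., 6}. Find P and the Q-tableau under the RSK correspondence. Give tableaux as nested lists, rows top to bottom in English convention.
P = [[1, 3, 4, 5], [2, 6]], Q = [[1, 2, 4, 6], [3, 5]]

Insert each entry of the permutation into P by Schensted row insertion, recording in Q the position of each new cell.

Insert 2: appended to row 1. P = [[2]], Q = [[1]].
Insert 3: appended to row 1. P = [[2, 3]], Q = [[1, 2]].
Insert 1: 1 bumps 2 from row 1; 2 starts row 2. P = [[1, 3], [2]], Q = [[1, 2], [3]].
Insert 6: appended to row 1. P = [[1, 3, 6], [2]], Q = [[1, 2, 4], [3]].
Insert 4: 4 bumps 6 from row 1; 6 appends to row 2. P = [[1, 3, 4], [2, 6]], Q = [[1, 2, 4], [3, 5]].
Insert 5: appended to row 1. P = [[1, 3, 4, 5], [2, 6]], Q = [[1, 2, 4, 6], [3, 5]].

So P = [[1, 3, 4, 5], [2, 6]], Q = [[1, 2, 4, 6], [3, 5]].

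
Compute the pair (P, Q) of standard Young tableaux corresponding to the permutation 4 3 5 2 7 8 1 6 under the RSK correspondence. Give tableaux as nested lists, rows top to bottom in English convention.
Insert each entry of the permutation into P by Schensted row insertion, recording in Q the position of each new cell.

Insert 4: appended to row 1. P = [[4]].
Insert 3: 3 bumps 4 from row 1; 4 starts row 2. P = [[3], [4]].
Insert 5: appended to row 1. P = [[3, 5], [4]].
Insert 2: 2 bumps 3 from row 1; 3 bumps 4 from row 2; 4 starts row 3. P = [[2, 5], [3], [4]].
Insert 7: appended to row 1. P = [[2, 5, 7], [3], [4]].
Insert 8: appended to row 1. P = [[2, 5, 7, 8], [3], [4]].
Insert 1: 1 bumps 2 from row 1; 2 bumps 3 from row 2; 3 bumps 4 from row 3; 4 starts row 4. P = [[1, 5, 7, 8], [2], [3], [4]].
Insert 6: 6 bumps 7 from row 1; 7 appends to row 2. P = [[1, 5, 6, 8], [2, 7], [3], [4]].

So P = [[1, 5, 6, 8], [2, 7], [3], [4]], Q = [[1, 3, 5, 6], [2, 8], [4], [7]].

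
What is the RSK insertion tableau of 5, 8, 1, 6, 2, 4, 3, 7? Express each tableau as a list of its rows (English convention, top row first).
Insert 5: appended to row 1. P = [[5]].
Insert 8: appended to row 1. P = [[5, 8]].
Insert 1: 1 bumps 5 from row 1; 5 starts row 2. P = [[1, 8], [5]].
Insert 6: 6 bumps 8 from row 1; 8 appends to row 2. P = [[1, 6], [5, 8]].
Insert 2: 2 bumps 6 from row 1; 6 bumps 8 from row 2; 8 starts row 3. P = [[1, 2], [5, 6], [8]].
Insert 4: appended to row 1. P = [[1, 2, 4], [5, 6], [8]].
Insert 3: 3 bumps 4 from row 1; 4 bumps 5 from row 2; 5 bumps 8 from row 3; 8 starts row 4. P = [[1, 2, 3], [4, 6], [5], [8]].
Insert 7: appended to row 1. P = [[1, 2, 3, 7], [4, 6], [5], [8]].

So P = [[1, 2, 3, 7], [4, 6], [5], [8]].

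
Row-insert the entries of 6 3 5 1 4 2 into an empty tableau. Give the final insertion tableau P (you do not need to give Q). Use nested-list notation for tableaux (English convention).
P = [[1, 2], [3, 4], [5], [6]]

Insert 6: appended to row 1. P = [[6]].
Insert 3: 3 bumps 6 from row 1; 6 starts row 2. P = [[3], [6]].
Insert 5: appended to row 1. P = [[3, 5], [6]].
Insert 1: 1 bumps 3 from row 1; 3 bumps 6 from row 2; 6 starts row 3. P = [[1, 5], [3], [6]].
Insert 4: 4 bumps 5 from row 1; 5 appends to row 2. P = [[1, 4], [3, 5], [6]].
Insert 2: 2 bumps 4 from row 1; 4 bumps 5 from row 2; 5 bumps 6 from row 3; 6 starts row 4. P = [[1, 2], [3, 4], [5], [6]].

So P = [[1, 2], [3, 4], [5], [6]].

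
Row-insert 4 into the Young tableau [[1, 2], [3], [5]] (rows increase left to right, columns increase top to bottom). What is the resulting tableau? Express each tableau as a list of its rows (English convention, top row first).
4 is larger than every entry of row 1, so it is appended to row 1. The new tableau is [[1, 2, 4], [3], [5]].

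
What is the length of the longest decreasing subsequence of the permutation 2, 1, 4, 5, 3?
2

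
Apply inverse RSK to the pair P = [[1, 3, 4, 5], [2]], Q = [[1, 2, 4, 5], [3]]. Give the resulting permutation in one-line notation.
Reverse RSK: for i = n, n-1, ..., 1, locate i in Q, remove the corresponding corner cell from P, and reverse-bump its entry up through P; the value ejected from row 1 is w(i).

So w = 2 3 1 4 5.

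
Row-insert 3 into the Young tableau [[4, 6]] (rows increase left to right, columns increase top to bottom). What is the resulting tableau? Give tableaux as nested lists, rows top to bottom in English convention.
In row 1, 3 replaces 4 (the leftmost entry greater than 3); 4 is bumped to row 2. 4 starts a new row 2. The new tableau is [[3, 6], [4]].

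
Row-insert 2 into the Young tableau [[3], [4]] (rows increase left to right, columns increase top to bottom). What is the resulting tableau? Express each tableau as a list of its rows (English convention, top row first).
In row 1, 2 replaces 3 (the leftmost entry greater than 2); 3 is bumped to row 2. In row 2, 3 replaces 4 (the leftmost entry greater than 3); 4 is bumped to row 3. 4 starts a new row 3. The new tableau is [[2], [3], [4]].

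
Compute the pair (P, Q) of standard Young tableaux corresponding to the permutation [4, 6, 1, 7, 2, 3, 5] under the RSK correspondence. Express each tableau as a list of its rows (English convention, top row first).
P = [[1, 2, 3, 5], [4, 6, 7]], Q = [[1, 2, 4, 7], [3, 5, 6]]

Insert each entry of the permutation into P by Schensted row insertion, recording in Q the position of each new cell.

After inserting 4: P = [[4]].
After inserting 6: P = [[4, 6]].
After inserting 1: P = [[1, 6], [4]].
After inserting 7: P = [[1, 6, 7], [4]].
After inserting 2: P = [[1, 2, 7], [4, 6]].
After inserting 3: P = [[1, 2, 3], [4, 6, 7]].
After inserting 5: P = [[1, 2, 3, 5], [4, 6, 7]].

So P = [[1, 2, 3, 5], [4, 6, 7]], Q = [[1, 2, 4, 7], [3, 5, 6]].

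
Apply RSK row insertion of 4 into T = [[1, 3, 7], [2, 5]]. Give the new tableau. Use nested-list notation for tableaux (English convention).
[[1, 3, 4], [2, 5, 7]]

In row 1, 4 replaces 7 (the leftmost entry greater than 4); 7 is bumped to row 2. 7 is appended to row 2. The new tableau is [[1, 3, 4], [2, 5, 7]].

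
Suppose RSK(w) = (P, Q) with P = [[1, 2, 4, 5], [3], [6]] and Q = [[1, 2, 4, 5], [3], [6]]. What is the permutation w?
Reverse the RSK construction: for i from n down to 1, find the cell of Q containing i, remove the entry at that cell from P, and reverse-bump it up through P; the value ejected from row 1 is w(i).

Step i=6: Q has 6 at row 3, column 1; remove 6 from row 3 of P and reverse-bump: 6 enters row 2 and ejects 3; 3 enters row 1 and ejects 2. So w(6) = 2. P is now [[1, 3, 4, 5], [6]].
Step i=5: Q has 5 at row 1, column 4; remove that cell from P, ejecting 5. So w(5) = 5. P is now [[1, 3, 4], [6]].
Step i=4: Q has 4 at row 1, column 3; remove that cell from P, ejecting 4. So w(4) = 4. P is now [[1, 3], [6]].
Step i=3: Q has 3 at row 2, column 1; remove 6 from row 2 of P and reverse-bump: 6 enters row 1 and ejects 3. So w(3) = 3. P is now [[1, 6]].
Step i=2: Q has 2 at row 1, column 2; remove that cell from P, ejecting 6. So w(2) = 6. P is now [[1]].
Step i=1: Q has 1 at row 1, column 1; remove that cell from P, ejecting 1. So w(1) = 1. P is now [].

So w = 1 6 3 4 5 2.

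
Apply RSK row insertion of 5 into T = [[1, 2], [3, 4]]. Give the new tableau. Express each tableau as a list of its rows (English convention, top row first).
[[1, 2, 5], [3, 4]]

5 is larger than every entry of row 1, so it is appended to row 1. The new tableau is [[1, 2, 5], [3, 4]].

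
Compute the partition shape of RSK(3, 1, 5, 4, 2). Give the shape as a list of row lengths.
Row-insert each entry into an empty tableau.

After inserting 3: P = [[3]].
After inserting 1: P = [[1], [3]].
After inserting 5: P = [[1, 5], [3]].
After inserting 4: P = [[1, 4], [3, 5]].
After inserting 2: P = [[1, 2], [3, 4], [5]].

The final insertion tableau P = [[1, 2], [3, 4], [5]] has shape [2, 2, 1].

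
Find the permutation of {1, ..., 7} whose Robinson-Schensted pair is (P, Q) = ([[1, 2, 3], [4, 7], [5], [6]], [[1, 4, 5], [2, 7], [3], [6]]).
6 5 1 4 7 2 3

Reverse the RSK construction: for i from n down to 1, find the cell of Q containing i, remove the entry at that cell from P, and reverse-bump it up through P; the value ejected from row 1 is w(i).

Step i=7: Q has 7 at row 2, column 2; remove 7 from row 2 of P and reverse-bump: 7 enters row 1 and ejects 3. So w(7) = 3. P is now [[1, 2, 7], [4], [5], [6]].
Step i=6: Q has 6 at row 4, column 1; remove 6 from row 4 of P and reverse-bump: 6 enters row 3 and ejects 5; 5 enters row 2 and ejects 4; 4 enters row 1 and ejects 2. So w(6) = 2. P is now [[1, 4, 7], [5], [6]].
Step i=5: Q has 5 at row 1, column 3; remove that cell from P, ejecting 7. So w(5) = 7. P is now [[1, 4], [5], [6]].
Step i=4: Q has 4 at row 1, column 2; remove that cell from P, ejecting 4. So w(4) = 4. P is now [[1], [5], [6]].
Step i=3: Q has 3 at row 3, column 1; remove 6 from row 3 of P and reverse-bump: 6 enters row 2 and ejects 5; 5 enters row 1 and ejects 1. So w(3) = 1. P is now [[5], [6]].
Step i=2: Q has 2 at row 2, column 1; remove 6 from row 2 of P and reverse-bump: 6 enters row 1 and ejects 5. So w(2) = 5. P is now [[6]].
Step i=1: Q has 1 at row 1, column 1; remove that cell from P, ejecting 6. So w(1) = 6. P is now [].

So w = 6 5 1 4 7 2 3.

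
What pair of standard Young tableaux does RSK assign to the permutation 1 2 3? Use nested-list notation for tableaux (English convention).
Insert each entry of the permutation into P by Schensted row insertion, recording in Q the position of each new cell.

After inserting 1: P = [[1]].
After inserting 2: P = [[1, 2]].
After inserting 3: P = [[1, 2, 3]].

So P = [[1, 2, 3]], Q = [[1, 2, 3]].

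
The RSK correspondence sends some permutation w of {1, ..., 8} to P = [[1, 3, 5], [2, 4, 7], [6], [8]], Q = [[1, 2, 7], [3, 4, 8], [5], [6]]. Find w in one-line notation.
Reverse the RSK construction: for i from n down to 1, find the cell of Q containing i, remove the entry at that cell from P, and reverse-bump it up through P; the value ejected from row 1 is w(i).

Step i=8: Q has 8 at row 2, column 3; remove 7 from row 2 of P and reverse-bump: 7 enters row 1 and ejects 5. So w(8) = 5. P is now [[1, 3, 7], [2, 4], [6], [8]].
Step i=7: Q has 7 at row 1, column 3; remove that cell from P, ejecting 7. So w(7) = 7. P is now [[1, 3], [2, 4], [6], [8]].
Step i=6: Q has 6 at row 4, column 1; remove 8 from row 4 of P and reverse-bump: 8 enters row 3 and ejects 6; 6 enters row 2 and ejects 4; 4 enters row 1 and ejects 3. So w(6) = 3. P is now [[1, 4], [2, 6], [8]].
Step i=5: Q has 5 at row 3, column 1; remove 8 from row 3 of P and reverse-bump: 8 enters row 2 and ejects 6; 6 enters row 1 and ejects 4. So w(5) = 4. P is now [[1, 6], [2, 8]].
Step i=4: Q has 4 at row 2, column 2; remove 8 from row 2 of P and reverse-bump: 8 enters row 1 and ejects 6. So w(4) = 6. P is now [[1, 8], [2]].
Step i=3: Q has 3 at row 2, column 1; remove 2 from row 2 of P and reverse-bump: 2 enters row 1 and ejects 1. So w(3) = 1. P is now [[2, 8]].
Step i=2: Q has 2 at row 1, column 2; remove that cell from P, ejecting 8. So w(2) = 8. P is now [[2]].
Step i=1: Q has 1 at row 1, column 1; remove that cell from P, ejecting 2. So w(1) = 2. P is now [].

So w = 2 8 1 6 4 3 7 5.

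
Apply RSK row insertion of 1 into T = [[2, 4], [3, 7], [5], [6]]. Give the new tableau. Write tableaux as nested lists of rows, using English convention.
[[1, 4], [2, 7], [3], [5], [6]]

In row 1, 1 replaces 2 (the leftmost entry greater than 1); 2 is bumped to row 2. In row 2, 2 replaces 3 (the leftmost entry greater than 2); 3 is bumped to row 3. In row 3, 3 replaces 5 (the leftmost entry greater than 3); 5 is bumped to row 4. In row 4, 5 replaces 6 (the leftmost entry greater than 5); 6 is bumped to row 5. 6 starts a new row 5. The new tableau is [[1, 4], [2, 7], [3], [5], [6]].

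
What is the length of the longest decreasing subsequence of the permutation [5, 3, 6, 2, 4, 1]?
4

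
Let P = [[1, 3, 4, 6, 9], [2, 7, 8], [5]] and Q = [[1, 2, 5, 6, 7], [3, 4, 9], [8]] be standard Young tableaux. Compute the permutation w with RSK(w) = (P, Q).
Reverse the RSK construction: for i from n down to 1, find the cell of Q containing i, remove the entry at that cell from P, and reverse-bump it up through P; the value ejected from row 1 is w(i).

Step i=9: Q has 9 at row 2, column 3; remove 8 from row 2 of P and reverse-bump: 8 enters row 1 and ejects 6. So w(9) = 6. P is now [[1, 3, 4, 8, 9], [2, 7], [5]].
Step i=8: Q has 8 at row 3, column 1; remove 5 from row 3 of P and reverse-bump: 5 enters row 2 and ejects 2; 2 enters row 1 and ejects 1. So w(8) = 1. P is now [[2, 3, 4, 8, 9], [5, 7]].
Step i=7: Q has 7 at row 1, column 5; remove that cell from P, ejecting 9. So w(7) = 9. P is now [[2, 3, 4, 8], [5, 7]].
Step i=6: Q has 6 at row 1, column 4; remove that cell from P, ejecting 8. So w(6) = 8. P is now [[2, 3, 4], [5, 7]].
Step i=5: Q has 5 at row 1, column 3; remove that cell from P, ejecting 4. So w(5) = 4. P is now [[2, 3], [5, 7]].
Step i=4: Q has 4 at row 2, column 2; remove 7 from row 2 of P and reverse-bump: 7 enters row 1 and ejects 3. So w(4) = 3. P is now [[2, 7], [5]].
Step i=3: Q has 3 at row 2, column 1; remove 5 from row 2 of P and reverse-bump: 5 enters row 1 and ejects 2. So w(3) = 2. P is now [[5, 7]].
Step i=2: Q has 2 at row 1, column 2; remove that cell from P, ejecting 7. So w(2) = 7. P is now [[5]].
Step i=1: Q has 1 at row 1, column 1; remove that cell from P, ejecting 5. So w(1) = 5. P is now [].

So w = 5 7 2 3 4 8 9 1 6.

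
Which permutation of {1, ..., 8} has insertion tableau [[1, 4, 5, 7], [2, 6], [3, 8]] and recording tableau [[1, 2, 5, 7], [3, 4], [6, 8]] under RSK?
Reverse the RSK construction: for i from n down to 1, find the cell of Q containing i, remove the entry at that cell from P, and reverse-bump it up through P; the value ejected from row 1 is w(i).

Step i=8: Q has 8 at row 3, column 2; remove 8 from row 3 of P and reverse-bump: 8 enters row 2 and ejects 6; 6 enters row 1 and ejects 5. So w(8) = 5. P is now [[1, 4, 6, 7], [2, 8], [3]].
Step i=7: Q has 7 at row 1, column 4; remove that cell from P, ejecting 7. So w(7) = 7. P is now [[1, 4, 6], [2, 8], [3]].
Step i=6: Q has 6 at row 3, column 1; remove 3 from row 3 of P and reverse-bump: 3 enters row 2 and ejects 2; 2 enters row 1 and ejects 1. So w(6) = 1. P is now [[2, 4, 6], [3, 8]].
Step i=5: Q has 5 at row 1, column 3; remove that cell from P, ejecting 6. So w(5) = 6. P is now [[2, 4], [3, 8]].
Step i=4: Q has 4 at row 2, column 2; remove 8 from row 2 of P and reverse-bump: 8 enters row 1 and ejects 4. So w(4) = 4. P is now [[2, 8], [3]].
Step i=3: Q has 3 at row 2, column 1; remove 3 from row 2 of P and reverse-bump: 3 enters row 1 and ejects 2. So w(3) = 2. P is now [[3, 8]].
Step i=2: Q has 2 at row 1, column 2; remove that cell from P, ejecting 8. So w(2) = 8. P is now [[3]].
Step i=1: Q has 1 at row 1, column 1; remove that cell from P, ejecting 3. So w(1) = 3. P is now [].

So w = 3 8 2 4 6 1 7 5.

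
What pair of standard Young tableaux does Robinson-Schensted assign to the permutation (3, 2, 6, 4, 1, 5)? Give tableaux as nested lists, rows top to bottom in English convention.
Insert each entry of the permutation into P by Schensted row insertion, recording in Q the position of each new cell.

Insert 3: appended to row 1. P = [[3]], Q = [[1]].
Insert 2: 2 bumps 3 from row 1; 3 starts row 2. P = [[2], [3]], Q = [[1], [2]].
Insert 6: appended to row 1. P = [[2, 6], [3]], Q = [[1, 3], [2]].
Insert 4: 4 bumps 6 from row 1; 6 appends to row 2. P = [[2, 4], [3, 6]], Q = [[1, 3], [2, 4]].
Insert 1: 1 bumps 2 from row 1; 2 bumps 3 from row 2; 3 starts row 3. P = [[1, 4], [2, 6], [3]], Q = [[1, 3], [2, 4], [5]].
Insert 5: appended to row 1. P = [[1, 4, 5], [2, 6], [3]], Q = [[1, 3, 6], [2, 4], [5]].

So P = [[1, 4, 5], [2, 6], [3]], Q = [[1, 3, 6], [2, 4], [5]].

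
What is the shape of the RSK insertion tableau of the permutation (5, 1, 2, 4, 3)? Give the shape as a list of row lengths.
Row-insert each entry into an empty tableau.

After inserting 5: P = [[5]].
After inserting 1: P = [[1], [5]].
After inserting 2: P = [[1, 2], [5]].
After inserting 4: P = [[1, 2, 4], [5]].
After inserting 3: P = [[1, 2, 3], [4], [5]].

The final insertion tableau P = [[1, 2, 3], [4], [5]] has shape [3, 1, 1].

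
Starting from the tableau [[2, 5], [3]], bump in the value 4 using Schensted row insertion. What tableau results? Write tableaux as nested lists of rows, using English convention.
In row 1, 4 replaces 5 (the leftmost entry greater than 4); 5 is bumped to row 2. 5 is appended to row 2. The new tableau is [[2, 4], [3, 5]].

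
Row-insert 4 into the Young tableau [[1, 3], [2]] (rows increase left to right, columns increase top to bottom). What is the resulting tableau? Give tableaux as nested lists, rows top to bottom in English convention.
4 is larger than every entry of row 1, so it is appended to row 1. The new tableau is [[1, 3, 4], [2]].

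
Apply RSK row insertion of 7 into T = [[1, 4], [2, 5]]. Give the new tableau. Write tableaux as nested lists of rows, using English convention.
[[1, 4, 7], [2, 5]]

7 is larger than every entry of row 1, so it is appended to row 1. The new tableau is [[1, 4, 7], [2, 5]].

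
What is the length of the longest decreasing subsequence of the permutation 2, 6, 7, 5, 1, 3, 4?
3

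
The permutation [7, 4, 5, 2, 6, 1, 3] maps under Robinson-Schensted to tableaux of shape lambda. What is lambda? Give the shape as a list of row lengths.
Row-insert each entry into an empty tableau.

After inserting 7: P = [[7]].
After inserting 4: P = [[4], [7]].
After inserting 5: P = [[4, 5], [7]].
After inserting 2: P = [[2, 5], [4], [7]].
After inserting 6: P = [[2, 5, 6], [4], [7]].
After inserting 1: P = [[1, 5, 6], [2], [4], [7]].
After inserting 3: P = [[1, 3, 6], [2, 5], [4], [7]].

The final insertion tableau P = [[1, 3, 6], [2, 5], [4], [7]] has shape [3, 2, 1, 1].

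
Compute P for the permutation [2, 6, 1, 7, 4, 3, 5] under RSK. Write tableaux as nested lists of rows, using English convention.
Insert 2: appended to row 1. P = [[2]].
Insert 6: appended to row 1. P = [[2, 6]].
Insert 1: 1 bumps 2 from row 1; 2 starts row 2. P = [[1, 6], [2]].
Insert 7: appended to row 1. P = [[1, 6, 7], [2]].
Insert 4: 4 bumps 6 from row 1; 6 appends to row 2. P = [[1, 4, 7], [2, 6]].
Insert 3: 3 bumps 4 from row 1; 4 bumps 6 from row 2; 6 starts row 3. P = [[1, 3, 7], [2, 4], [6]].
Insert 5: 5 bumps 7 from row 1; 7 appends to row 2. P = [[1, 3, 5], [2, 4, 7], [6]].

So P = [[1, 3, 5], [2, 4, 7], [6]].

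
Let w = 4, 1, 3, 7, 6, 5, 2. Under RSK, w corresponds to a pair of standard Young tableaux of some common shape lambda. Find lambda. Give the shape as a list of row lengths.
Row-insert each entry into an empty tableau.

After inserting 4: P = [[4]].
After inserting 1: P = [[1], [4]].
After inserting 3: P = [[1, 3], [4]].
After inserting 7: P = [[1, 3, 7], [4]].
After inserting 6: P = [[1, 3, 6], [4, 7]].
After inserting 5: P = [[1, 3, 5], [4, 6], [7]].
After inserting 2: P = [[1, 2, 5], [3, 6], [4], [7]].

The final insertion tableau P = [[1, 2, 5], [3, 6], [4], [7]] has shape [3, 2, 1, 1].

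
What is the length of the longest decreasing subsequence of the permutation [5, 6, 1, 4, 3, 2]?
4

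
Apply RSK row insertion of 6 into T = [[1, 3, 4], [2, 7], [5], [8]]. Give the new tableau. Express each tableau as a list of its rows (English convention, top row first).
[[1, 3, 4, 6], [2, 7], [5], [8]]

6 is larger than every entry of row 1, so it is appended to row 1. The new tableau is [[1, 3, 4, 6], [2, 7], [5], [8]].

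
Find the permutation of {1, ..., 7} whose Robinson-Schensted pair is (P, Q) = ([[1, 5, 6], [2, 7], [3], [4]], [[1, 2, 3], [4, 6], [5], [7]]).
Reverse the RSK construction: for i from n down to 1, find the cell of Q containing i, remove the entry at that cell from P, and reverse-bump it up through P; the value ejected from row 1 is w(i).

Step i=7: Q has 7 at row 4, column 1; remove 4 from row 4 of P and reverse-bump: 4 enters row 3 and ejects 3; 3 enters row 2 and ejects 2; 2 enters row 1 and ejects 1. So w(7) = 1. P is now [[2, 5, 6], [3, 7], [4]].
Step i=6: Q has 6 at row 2, column 2; remove 7 from row 2 of P and reverse-bump: 7 enters row 1 and ejects 6. So w(6) = 6. P is now [[2, 5, 7], [3], [4]].
Step i=5: Q has 5 at row 3, column 1; remove 4 from row 3 of P and reverse-bump: 4 enters row 2 and ejects 3; 3 enters row 1 and ejects 2. So w(5) = 2. P is now [[3, 5, 7], [4]].
Step i=4: Q has 4 at row 2, column 1; remove 4 from row 2 of P and reverse-bump: 4 enters row 1 and ejects 3. So w(4) = 3. P is now [[4, 5, 7]].
Step i=3: Q has 3 at row 1, column 3; remove that cell from P, ejecting 7. So w(3) = 7. P is now [[4, 5]].
Step i=2: Q has 2 at row 1, column 2; remove that cell from P, ejecting 5. So w(2) = 5. P is now [[4]].
Step i=1: Q has 1 at row 1, column 1; remove that cell from P, ejecting 4. So w(1) = 4. P is now [].

So w = 4 5 7 3 2 6 1.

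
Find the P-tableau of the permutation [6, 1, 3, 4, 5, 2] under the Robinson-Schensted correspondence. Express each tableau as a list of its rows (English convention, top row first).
Insert 6: appended to row 1. P = [[6]].
Insert 1: 1 bumps 6 from row 1; 6 starts row 2. P = [[1], [6]].
Insert 3: appended to row 1. P = [[1, 3], [6]].
Insert 4: appended to row 1. P = [[1, 3, 4], [6]].
Insert 5: appended to row 1. P = [[1, 3, 4, 5], [6]].
Insert 2: 2 bumps 3 from row 1; 3 bumps 6 from row 2; 6 starts row 3. P = [[1, 2, 4, 5], [3], [6]].

So P = [[1, 2, 4, 5], [3], [6]].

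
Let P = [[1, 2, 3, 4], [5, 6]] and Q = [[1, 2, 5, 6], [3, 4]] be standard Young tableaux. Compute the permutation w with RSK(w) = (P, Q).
Reverse RSK: for i = n, n-1, ..., 1, locate i in Q, remove the corresponding corner cell from P, and reverse-bump its entry up through P; the value ejected from row 1 is w(i).

So w = 5 6 1 2 3 4.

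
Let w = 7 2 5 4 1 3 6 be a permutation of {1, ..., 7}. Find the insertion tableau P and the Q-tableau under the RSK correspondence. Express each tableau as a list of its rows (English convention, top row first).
Insert each entry of the permutation into P by Schensted row insertion, recording in Q the position of each new cell.

Insert 7: appended to row 1. P = [[7]].
Insert 2: 2 bumps 7 from row 1; 7 starts row 2. P = [[2], [7]].
Insert 5: appended to row 1. P = [[2, 5], [7]].
Insert 4: 4 bumps 5 from row 1; 5 bumps 7 from row 2; 7 starts row 3. P = [[2, 4], [5], [7]].
Insert 1: 1 bumps 2 from row 1; 2 bumps 5 from row 2; 5 bumps 7 from row 3; 7 starts row 4. P = [[1, 4], [2], [5], [7]].
Insert 3: 3 bumps 4 from row 1; 4 appends to row 2. P = [[1, 3], [2, 4], [5], [7]].
Insert 6: appended to row 1. P = [[1, 3, 6], [2, 4], [5], [7]].

So P = [[1, 3, 6], [2, 4], [5], [7]], Q = [[1, 3, 7], [2, 6], [4], [5]].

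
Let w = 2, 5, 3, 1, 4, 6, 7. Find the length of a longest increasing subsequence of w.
5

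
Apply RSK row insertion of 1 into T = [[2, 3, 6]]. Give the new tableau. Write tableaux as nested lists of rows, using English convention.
In row 1, 1 replaces 2 (the leftmost entry greater than 1); 2 is bumped to row 2. 2 starts a new row 2. The new tableau is [[1, 3, 6], [2]].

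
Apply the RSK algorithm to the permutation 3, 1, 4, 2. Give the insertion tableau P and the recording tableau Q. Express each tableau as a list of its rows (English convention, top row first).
Insert each entry of the permutation into P by Schensted row insertion, recording in Q the position of each new cell.

Insert 3: appended to row 1. P = [[3]].
Insert 1: 1 bumps 3 from row 1; 3 starts row 2. P = [[1], [3]].
Insert 4: appended to row 1. P = [[1, 4], [3]].
Insert 2: 2 bumps 4 from row 1; 4 appends to row 2. P = [[1, 2], [3, 4]].

So P = [[1, 2], [3, 4]], Q = [[1, 3], [2, 4]].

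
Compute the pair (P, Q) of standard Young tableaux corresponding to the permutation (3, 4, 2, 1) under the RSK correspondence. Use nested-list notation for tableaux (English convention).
Insert each entry of the permutation into P by Schensted row insertion, recording in Q the position of each new cell.

Insert 3: appended to row 1. P = [[3]].
Insert 4: appended to row 1. P = [[3, 4]].
Insert 2: 2 bumps 3 from row 1; 3 starts row 2. P = [[2, 4], [3]].
Insert 1: 1 bumps 2 from row 1; 2 bumps 3 from row 2; 3 starts row 3. P = [[1, 4], [2], [3]].

So P = [[1, 4], [2], [3]], Q = [[1, 2], [3], [4]].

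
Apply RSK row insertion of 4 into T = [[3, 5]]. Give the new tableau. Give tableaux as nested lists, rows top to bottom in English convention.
[[3, 4], [5]]

In row 1, 4 replaces 5 (the leftmost entry greater than 4); 5 is bumped to row 2. 5 starts a new row 2. The new tableau is [[3, 4], [5]].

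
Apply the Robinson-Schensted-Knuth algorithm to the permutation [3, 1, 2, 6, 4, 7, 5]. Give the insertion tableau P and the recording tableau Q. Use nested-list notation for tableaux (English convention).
P = [[1, 2, 4, 5], [3, 6, 7]], Q = [[1, 3, 4, 6], [2, 5, 7]]

Insert each entry of the permutation into P by Schensted row insertion, recording in Q the position of each new cell.

Insert 3: appended to row 1. P = [[3]].
Insert 1: 1 bumps 3 from row 1; 3 starts row 2. P = [[1], [3]].
Insert 2: appended to row 1. P = [[1, 2], [3]].
Insert 6: appended to row 1. P = [[1, 2, 6], [3]].
Insert 4: 4 bumps 6 from row 1; 6 appends to row 2. P = [[1, 2, 4], [3, 6]].
Insert 7: appended to row 1. P = [[1, 2, 4, 7], [3, 6]].
Insert 5: 5 bumps 7 from row 1; 7 appends to row 2. P = [[1, 2, 4, 5], [3, 6, 7]].

So P = [[1, 2, 4, 5], [3, 6, 7]], Q = [[1, 3, 4, 6], [2, 5, 7]].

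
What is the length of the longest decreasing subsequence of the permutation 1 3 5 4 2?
3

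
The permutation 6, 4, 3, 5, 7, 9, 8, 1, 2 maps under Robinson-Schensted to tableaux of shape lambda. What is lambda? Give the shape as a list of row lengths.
Row-insert each entry into an empty tableau.

After inserting 6: P = [[6]].
After inserting 4: P = [[4], [6]].
After inserting 3: P = [[3], [4], [6]].
After inserting 5: P = [[3, 5], [4], [6]].
After inserting 7: P = [[3, 5, 7], [4], [6]].
After inserting 9: P = [[3, 5, 7, 9], [4], [6]].
After inserting 8: P = [[3, 5, 7, 8], [4, 9], [6]].
After inserting 1: P = [[1, 5, 7, 8], [3, 9], [4], [6]].
After inserting 2: P = [[1, 2, 7, 8], [3, 5], [4, 9], [6]].

The final insertion tableau P = [[1, 2, 7, 8], [3, 5], [4, 9], [6]] has shape [4, 2, 2, 1].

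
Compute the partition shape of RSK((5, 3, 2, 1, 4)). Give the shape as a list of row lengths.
[2, 1, 1, 1]

RSK row insertion gives P = [[1, 4], [2], [3], [5]], which has shape [2, 1, 1, 1].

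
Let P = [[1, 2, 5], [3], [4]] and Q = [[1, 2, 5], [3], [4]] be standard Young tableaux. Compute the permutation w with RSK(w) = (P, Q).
1 4 3 2 5

Reverse the RSK construction: for i from n down to 1, find the cell of Q containing i, remove the entry at that cell from P, and reverse-bump it up through P; the value ejected from row 1 is w(i).

Step i=5: Q has 5 at row 1, column 3; remove that cell from P, ejecting 5. So w(5) = 5. P is now [[1, 2], [3], [4]].
Step i=4: Q has 4 at row 3, column 1; remove 4 from row 3 of P and reverse-bump: 4 enters row 2 and ejects 3; 3 enters row 1 and ejects 2. So w(4) = 2. P is now [[1, 3], [4]].
Step i=3: Q has 3 at row 2, column 1; remove 4 from row 2 of P and reverse-bump: 4 enters row 1 and ejects 3. So w(3) = 3. P is now [[1, 4]].
Step i=2: Q has 2 at row 1, column 2; remove that cell from P, ejecting 4. So w(2) = 4. P is now [[1]].
Step i=1: Q has 1 at row 1, column 1; remove that cell from P, ejecting 1. So w(1) = 1. P is now [].

So w = 1 4 3 2 5.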